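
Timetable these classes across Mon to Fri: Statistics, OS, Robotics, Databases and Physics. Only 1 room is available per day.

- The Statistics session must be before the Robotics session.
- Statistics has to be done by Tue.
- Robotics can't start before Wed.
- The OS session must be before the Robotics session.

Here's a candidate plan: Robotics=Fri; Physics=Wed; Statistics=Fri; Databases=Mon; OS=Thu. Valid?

Only 1 room is available per day — violated.
The OS session must be before the Robotics session — holds.
Robotics can't start before Wed — holds.
The Statistics session must be before the Robotics session — violated.
Statistics has to be done by Tue — violated.

No. Statistics has to be done by Tue is not satisfied.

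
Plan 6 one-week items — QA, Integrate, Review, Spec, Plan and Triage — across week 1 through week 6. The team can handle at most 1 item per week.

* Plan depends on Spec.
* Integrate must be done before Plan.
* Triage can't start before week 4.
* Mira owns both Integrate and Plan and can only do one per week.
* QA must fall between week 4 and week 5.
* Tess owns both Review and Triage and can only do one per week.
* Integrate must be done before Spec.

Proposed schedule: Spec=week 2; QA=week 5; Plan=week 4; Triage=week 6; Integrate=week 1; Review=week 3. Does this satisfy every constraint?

Yes

The team can handle at most 1 item per week — holds.
Plan depends on Spec — holds.
Integrate must be done before Plan — holds.
Triage can't start before week 4 — holds.
Tess owns both Review and Triage and can only do one per week — holds.
Mira owns both Integrate and Plan and can only do one per week — holds.
Integrate must be done before Spec — holds.
QA must fall between week 4 and week 5 — holds.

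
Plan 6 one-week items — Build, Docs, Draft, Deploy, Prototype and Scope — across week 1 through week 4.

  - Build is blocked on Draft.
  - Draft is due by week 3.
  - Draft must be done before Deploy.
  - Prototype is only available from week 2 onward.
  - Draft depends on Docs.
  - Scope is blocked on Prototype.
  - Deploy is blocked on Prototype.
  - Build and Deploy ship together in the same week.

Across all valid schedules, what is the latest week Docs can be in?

week 2

Downstream work caps Docs at week 2.
Docs at week 2 is achievable: Prototype in week 2, Build in week 4, Scope in week 3, Deploy in week 4, Docs in week 2, Draft in week 3.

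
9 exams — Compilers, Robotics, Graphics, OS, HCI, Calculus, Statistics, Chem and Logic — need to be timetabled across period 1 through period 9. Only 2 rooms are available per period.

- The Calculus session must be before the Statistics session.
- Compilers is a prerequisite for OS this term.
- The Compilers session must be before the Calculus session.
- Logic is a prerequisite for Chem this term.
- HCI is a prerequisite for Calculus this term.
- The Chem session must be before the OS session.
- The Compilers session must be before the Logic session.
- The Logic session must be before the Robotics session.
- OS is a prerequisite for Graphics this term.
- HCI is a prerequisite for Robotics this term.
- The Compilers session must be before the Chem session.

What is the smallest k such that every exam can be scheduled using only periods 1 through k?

The precedence chain requires at least 5 distinct periods.
With at most 2 per period and 9 exams, at least 5 periods are needed.
5 works (last occupied period: period 5): for example Statistics=period 4; Logic=period 2; Robotics=period 3; OS=period 4; Calculus=period 2; Chem=period 3; HCI=period 1; Compilers=period 1; Graphics=period 5.

5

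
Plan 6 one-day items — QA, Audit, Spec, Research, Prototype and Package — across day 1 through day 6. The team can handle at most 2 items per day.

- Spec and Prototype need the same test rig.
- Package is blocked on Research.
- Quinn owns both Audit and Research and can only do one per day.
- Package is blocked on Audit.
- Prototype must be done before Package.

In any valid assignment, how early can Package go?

Precedence pushes Package to at least day 2.
Package at day 3 is achievable: Audit in day 1, Package in day 3, Prototype in day 1, Research in day 2, Spec in day 3, QA in day 2.
Nothing earlier works — the conflict and capacity constraints rule out every day before day 3.

day 3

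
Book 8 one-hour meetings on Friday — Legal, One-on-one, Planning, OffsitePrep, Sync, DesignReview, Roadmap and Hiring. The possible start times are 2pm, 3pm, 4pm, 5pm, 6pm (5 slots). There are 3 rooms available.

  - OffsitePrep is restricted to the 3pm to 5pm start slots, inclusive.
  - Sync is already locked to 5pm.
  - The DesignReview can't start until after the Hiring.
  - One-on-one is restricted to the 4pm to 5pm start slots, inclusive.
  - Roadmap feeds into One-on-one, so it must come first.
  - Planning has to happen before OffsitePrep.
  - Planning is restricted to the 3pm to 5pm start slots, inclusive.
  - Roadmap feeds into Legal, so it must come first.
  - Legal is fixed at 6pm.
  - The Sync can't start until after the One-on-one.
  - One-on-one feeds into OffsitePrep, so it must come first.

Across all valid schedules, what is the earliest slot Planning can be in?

Planning is available from 3pm; Planning's own window allows nothing later than 5pm; downstream work caps Planning at 4pm.
Planning at 3pm is achievable: OffsitePrep in 5pm; Hiring in 2pm; Roadmap in 2pm; DesignReview in 3pm; Legal in 6pm; Sync in 5pm; One-on-one in 4pm; Planning in 3pm.

3pm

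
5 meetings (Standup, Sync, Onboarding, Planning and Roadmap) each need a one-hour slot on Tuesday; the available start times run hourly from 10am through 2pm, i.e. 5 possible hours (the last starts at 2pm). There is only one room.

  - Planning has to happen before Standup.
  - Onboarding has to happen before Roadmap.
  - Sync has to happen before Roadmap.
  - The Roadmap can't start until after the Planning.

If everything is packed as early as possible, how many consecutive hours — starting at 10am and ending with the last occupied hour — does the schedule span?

The precedence chain requires at least 2 distinct hours.
With at most 1 per hour and 5 meetings, at least 5 hours are needed.
5 works (last occupied hour: 2pm): for example Planning in 10am; Standup in 2pm; Onboarding in 12pm; Sync in 11am; Roadmap in 1pm.

5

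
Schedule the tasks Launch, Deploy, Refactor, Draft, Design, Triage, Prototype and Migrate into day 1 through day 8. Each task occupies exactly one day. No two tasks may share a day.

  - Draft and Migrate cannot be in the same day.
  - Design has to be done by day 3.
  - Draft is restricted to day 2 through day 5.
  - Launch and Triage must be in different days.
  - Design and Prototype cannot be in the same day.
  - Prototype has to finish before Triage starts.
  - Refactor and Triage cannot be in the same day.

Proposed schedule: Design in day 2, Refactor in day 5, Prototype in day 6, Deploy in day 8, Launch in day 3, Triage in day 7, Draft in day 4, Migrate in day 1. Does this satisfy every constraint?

Yes, all constraints hold

No two tasks may share a day — holds.
Design and Prototype cannot be in the same day — holds.
Launch and Triage must be in different days — holds.
Draft and Migrate cannot be in the same day — holds.
Refactor and Triage cannot be in the same day — holds.
Design has to be done by day 3 — holds.
Draft is restricted to day 2 through day 5 — holds.
Prototype has to finish before Triage starts — holds.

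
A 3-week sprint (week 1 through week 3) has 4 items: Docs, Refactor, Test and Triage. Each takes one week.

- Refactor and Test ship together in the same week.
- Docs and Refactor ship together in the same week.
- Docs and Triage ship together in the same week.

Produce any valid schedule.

Triage=week 1; Docs=week 1; Refactor=week 1; Test=week 1

Checking: Docs = Refactor = week 1; Refactor = Test = week 1; Docs = Triage = week 1.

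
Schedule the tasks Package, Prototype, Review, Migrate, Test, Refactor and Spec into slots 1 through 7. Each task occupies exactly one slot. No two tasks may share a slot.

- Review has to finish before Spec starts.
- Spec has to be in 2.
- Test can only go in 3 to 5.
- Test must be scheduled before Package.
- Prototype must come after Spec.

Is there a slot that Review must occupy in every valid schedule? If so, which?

1

Downstream work caps Review at 1.
So Review is pinned to 1.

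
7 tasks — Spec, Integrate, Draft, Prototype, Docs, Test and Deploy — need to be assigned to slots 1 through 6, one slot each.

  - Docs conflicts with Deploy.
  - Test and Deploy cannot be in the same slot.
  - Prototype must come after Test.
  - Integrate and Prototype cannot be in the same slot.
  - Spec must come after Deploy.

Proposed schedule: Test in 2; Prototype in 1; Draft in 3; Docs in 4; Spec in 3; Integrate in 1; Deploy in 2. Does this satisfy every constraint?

No. Prototype must come after Test is not satisfied.

Test and Deploy cannot be in the same slot — violated.
Spec must come after Deploy — holds.
Prototype must come after Test — violated.
Integrate and Prototype cannot be in the same slot — violated.
Docs conflicts with Deploy — holds.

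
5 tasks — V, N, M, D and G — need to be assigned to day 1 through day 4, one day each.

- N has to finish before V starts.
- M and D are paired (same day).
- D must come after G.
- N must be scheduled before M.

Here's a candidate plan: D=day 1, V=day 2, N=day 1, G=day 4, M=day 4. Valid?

N must be scheduled before M — holds.
M and D are paired (same day) — violated.
D must come after G — violated.
N has to finish before V starts — holds.

No. D must come after G is not satisfied.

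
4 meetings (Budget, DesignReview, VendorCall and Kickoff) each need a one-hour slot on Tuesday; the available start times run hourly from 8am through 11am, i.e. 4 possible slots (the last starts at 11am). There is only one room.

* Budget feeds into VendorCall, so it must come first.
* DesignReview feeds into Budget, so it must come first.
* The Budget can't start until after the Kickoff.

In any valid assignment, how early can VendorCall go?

Precedence pushes VendorCall to at least 10am.
VendorCall at 11am is achievable: Kickoff=9am, DesignReview=8am, Budget=10am, VendorCall=11am.
Nothing earlier works — the capacity limit rule out every slot before 11am.

11am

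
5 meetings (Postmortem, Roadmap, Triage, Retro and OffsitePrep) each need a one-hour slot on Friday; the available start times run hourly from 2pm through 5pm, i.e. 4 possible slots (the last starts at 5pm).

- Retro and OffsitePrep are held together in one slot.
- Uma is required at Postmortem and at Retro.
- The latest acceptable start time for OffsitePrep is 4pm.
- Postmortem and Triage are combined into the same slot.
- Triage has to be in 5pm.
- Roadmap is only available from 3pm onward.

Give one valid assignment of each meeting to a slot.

OffsitePrep in 2pm, Roadmap in 3pm, Postmortem in 5pm, Triage in 5pm, Retro in 2pm

Checking: Postmortem(5pm) != Retro(2pm); Retro = OffsitePrep = 2pm; Postmortem = Triage = 5pm; Roadmap=3pm in [3pm,5pm]; Triage=5pm in [5pm,5pm]; OffsitePrep=2pm in [2pm,4pm].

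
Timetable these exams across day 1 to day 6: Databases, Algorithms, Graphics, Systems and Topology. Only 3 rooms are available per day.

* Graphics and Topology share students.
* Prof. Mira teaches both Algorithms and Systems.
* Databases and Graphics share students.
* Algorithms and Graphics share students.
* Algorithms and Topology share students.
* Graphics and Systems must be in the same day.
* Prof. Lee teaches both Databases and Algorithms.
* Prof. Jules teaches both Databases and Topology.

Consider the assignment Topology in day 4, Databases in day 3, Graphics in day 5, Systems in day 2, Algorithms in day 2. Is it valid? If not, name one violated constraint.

Prof. Jules teaches both Databases and Topology — holds.
Algorithms and Graphics share students — holds.
Graphics and Systems must be in the same day — violated.
Prof. Mira teaches both Algorithms and Systems — violated.
Graphics and Topology share students — holds.
Prof. Lee teaches both Databases and Algorithms — holds.
Databases and Graphics share students — holds.
Only 3 rooms are available per day — holds.
Algorithms and Topology share students — holds.

No — it violates: Prof. Mira teaches both Algorithms and Systems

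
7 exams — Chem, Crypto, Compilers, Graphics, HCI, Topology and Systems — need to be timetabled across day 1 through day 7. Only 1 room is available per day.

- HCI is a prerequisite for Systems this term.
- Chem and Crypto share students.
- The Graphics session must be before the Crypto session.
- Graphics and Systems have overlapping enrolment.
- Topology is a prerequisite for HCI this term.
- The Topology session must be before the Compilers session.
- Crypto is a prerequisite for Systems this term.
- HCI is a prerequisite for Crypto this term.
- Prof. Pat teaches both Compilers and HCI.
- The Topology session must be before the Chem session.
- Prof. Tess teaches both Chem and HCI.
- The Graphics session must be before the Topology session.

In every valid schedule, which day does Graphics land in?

Downstream work caps Graphics at day 3.
So Graphics is pinned to day 1.

day 1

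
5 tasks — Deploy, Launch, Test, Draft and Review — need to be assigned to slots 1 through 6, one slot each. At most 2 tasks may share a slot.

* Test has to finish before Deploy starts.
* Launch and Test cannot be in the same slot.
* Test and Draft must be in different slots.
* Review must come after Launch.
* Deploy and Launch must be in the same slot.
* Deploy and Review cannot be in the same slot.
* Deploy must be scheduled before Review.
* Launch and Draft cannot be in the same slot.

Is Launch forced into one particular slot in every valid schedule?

Launch can be 2 (e.g. Test=1; Review=3; Launch=2; Deploy=2; Draft=3) or 3 (e.g. Test in 1, Draft in 2, Deploy in 3, Launch in 3, Review in 4).

No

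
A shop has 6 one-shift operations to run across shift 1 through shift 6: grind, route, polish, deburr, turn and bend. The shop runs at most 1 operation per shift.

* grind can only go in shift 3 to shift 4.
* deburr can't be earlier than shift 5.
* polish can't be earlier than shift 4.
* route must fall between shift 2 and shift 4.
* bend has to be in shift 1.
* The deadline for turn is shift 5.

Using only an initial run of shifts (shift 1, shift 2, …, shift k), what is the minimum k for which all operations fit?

6 shifts

With at most 1 per shift and 6 operations, at least 6 shifts are needed.
deburr can't be placed before shift 5, so the schedule must run through at least shift 5.
6 works (last occupied shift: shift 6): for example bend -> shift 1, turn -> shift 4, deburr -> shift 5, grind -> shift 3, route -> shift 2, polish -> shift 6.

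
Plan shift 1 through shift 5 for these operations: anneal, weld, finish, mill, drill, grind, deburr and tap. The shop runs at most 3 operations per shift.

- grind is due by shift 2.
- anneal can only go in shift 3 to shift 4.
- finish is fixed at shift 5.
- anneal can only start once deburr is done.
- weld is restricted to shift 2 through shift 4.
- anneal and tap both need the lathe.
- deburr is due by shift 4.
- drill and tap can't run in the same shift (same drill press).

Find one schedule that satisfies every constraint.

drill in shift 2; deburr in shift 1; anneal in shift 3; mill in shift 1; grind in shift 1; finish in shift 5; weld in shift 2; tap in shift 4

Checking: deburr(shift 1) before anneal(shift 3); anneal(shift 3) != tap(shift 4); drill(shift 2) != tap(shift 4); deburr=shift 1 in [shift 1,shift 4]; grind=shift 1 in [shift 1,shift 2]; anneal=shift 3 in [shift 3,shift 4]; finish=shift 5 in [shift 5,shift 5]; weld=shift 2 in [shift 2,shift 4]; max 3 per shift (cap 3).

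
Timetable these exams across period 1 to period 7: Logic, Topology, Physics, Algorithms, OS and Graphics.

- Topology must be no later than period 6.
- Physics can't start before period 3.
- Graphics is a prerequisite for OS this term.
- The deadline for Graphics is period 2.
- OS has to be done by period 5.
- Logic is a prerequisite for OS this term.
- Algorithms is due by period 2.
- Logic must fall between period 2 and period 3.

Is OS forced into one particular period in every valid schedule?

No

OS can be period 3 (e.g. Algorithms in period 1, Physics in period 3, Graphics in period 1, Topology in period 1, OS in period 3, Logic in period 2) or period 4 (e.g. Physics in period 3, Graphics in period 1, Logic in period 2, Topology in period 1, OS in period 4, Algorithms in period 1).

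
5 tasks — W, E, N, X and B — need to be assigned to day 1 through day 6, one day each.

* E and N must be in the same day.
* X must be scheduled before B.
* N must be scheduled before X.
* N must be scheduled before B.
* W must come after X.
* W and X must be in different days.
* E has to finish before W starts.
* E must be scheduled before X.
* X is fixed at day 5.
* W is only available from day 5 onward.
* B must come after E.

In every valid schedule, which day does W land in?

W's window is day 5–day 6.
X is fixed at day 5, and W can't share a day with X.
So W must be day 6.

day 6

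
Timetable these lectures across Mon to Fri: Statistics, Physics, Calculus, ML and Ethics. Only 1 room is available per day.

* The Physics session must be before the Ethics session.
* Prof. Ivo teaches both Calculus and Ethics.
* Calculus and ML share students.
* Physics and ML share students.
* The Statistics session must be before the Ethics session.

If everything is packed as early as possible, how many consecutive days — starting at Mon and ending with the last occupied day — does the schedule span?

The precedence chain requires at least 2 distinct days.
With at most 1 per day and 5 lectures, at least 5 days are needed.
5 works (last occupied day: Fri): for example Statistics -> Mon, ML -> Fri, Physics -> Tue, Calculus -> Thu, Ethics -> Wed.

5 days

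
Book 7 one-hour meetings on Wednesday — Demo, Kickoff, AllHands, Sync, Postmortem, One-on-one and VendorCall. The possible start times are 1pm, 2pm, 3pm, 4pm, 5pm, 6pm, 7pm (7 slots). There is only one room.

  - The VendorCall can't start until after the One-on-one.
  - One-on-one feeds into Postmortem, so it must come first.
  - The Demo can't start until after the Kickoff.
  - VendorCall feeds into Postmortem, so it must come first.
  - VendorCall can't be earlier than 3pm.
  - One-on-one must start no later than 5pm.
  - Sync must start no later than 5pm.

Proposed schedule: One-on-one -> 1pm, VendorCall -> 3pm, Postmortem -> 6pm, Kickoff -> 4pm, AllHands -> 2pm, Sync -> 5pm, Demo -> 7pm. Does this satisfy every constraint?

Yes, all constraints hold

The VendorCall can't start until after the One-on-one — holds.
Sync must start no later than 5pm — holds.
The Demo can't start until after the Kickoff — holds.
VendorCall feeds into Postmortem, so it must come first — holds.
There is only one room — holds.
One-on-one feeds into Postmortem, so it must come first — holds.
VendorCall can't be earlier than 3pm — holds.
One-on-one must start no later than 5pm — holds.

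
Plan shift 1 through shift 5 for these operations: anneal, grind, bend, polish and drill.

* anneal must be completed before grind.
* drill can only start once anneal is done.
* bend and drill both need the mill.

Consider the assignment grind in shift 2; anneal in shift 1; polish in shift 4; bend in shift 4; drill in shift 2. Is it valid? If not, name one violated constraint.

Valid

anneal must be completed before grind — holds.
bend and drill both need the mill — holds.
drill can only start once anneal is done — holds.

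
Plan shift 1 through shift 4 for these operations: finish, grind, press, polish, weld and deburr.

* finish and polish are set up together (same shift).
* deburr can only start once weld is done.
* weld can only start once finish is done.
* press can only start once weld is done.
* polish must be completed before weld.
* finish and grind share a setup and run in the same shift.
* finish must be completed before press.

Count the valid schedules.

6

Splitting on finish: it can be shift 1 (5), shift 2 (1). Listing each branch's schedules as (grind, press, polish, weld, deburr) by shift number:
finish=shift 1: (1,3,1,2,3) (1,3,1,2,4) (1,4,1,2,3) (1,4,1,2,4) (1,4,1,3,4) — 5.
finish=shift 2: (2,4,2,3,4) — 1.
Summing: 5 + 1 = 6.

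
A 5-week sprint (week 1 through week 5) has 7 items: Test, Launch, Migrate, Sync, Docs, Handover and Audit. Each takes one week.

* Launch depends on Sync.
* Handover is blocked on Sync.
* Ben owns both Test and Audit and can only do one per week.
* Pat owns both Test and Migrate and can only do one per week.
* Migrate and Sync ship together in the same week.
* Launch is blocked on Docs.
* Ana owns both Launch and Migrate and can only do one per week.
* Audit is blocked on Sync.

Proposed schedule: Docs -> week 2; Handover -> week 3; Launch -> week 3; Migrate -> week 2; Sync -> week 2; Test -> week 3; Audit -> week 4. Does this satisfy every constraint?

Handover is blocked on Sync — holds.
Audit is blocked on Sync — holds.
Migrate and Sync ship together in the same week — holds.
Launch is blocked on Docs — holds.
Ana owns both Launch and Migrate and can only do one per week — holds.
Pat owns both Test and Migrate and can only do one per week — holds.
Ben owns both Test and Audit and can only do one per week — holds.
Launch depends on Sync — holds.

Yes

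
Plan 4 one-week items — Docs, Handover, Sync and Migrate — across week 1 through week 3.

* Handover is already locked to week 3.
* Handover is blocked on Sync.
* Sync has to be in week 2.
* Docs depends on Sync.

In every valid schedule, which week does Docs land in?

week 3

Precedence pushes Docs to at least week 3.
So Docs is pinned to week 3.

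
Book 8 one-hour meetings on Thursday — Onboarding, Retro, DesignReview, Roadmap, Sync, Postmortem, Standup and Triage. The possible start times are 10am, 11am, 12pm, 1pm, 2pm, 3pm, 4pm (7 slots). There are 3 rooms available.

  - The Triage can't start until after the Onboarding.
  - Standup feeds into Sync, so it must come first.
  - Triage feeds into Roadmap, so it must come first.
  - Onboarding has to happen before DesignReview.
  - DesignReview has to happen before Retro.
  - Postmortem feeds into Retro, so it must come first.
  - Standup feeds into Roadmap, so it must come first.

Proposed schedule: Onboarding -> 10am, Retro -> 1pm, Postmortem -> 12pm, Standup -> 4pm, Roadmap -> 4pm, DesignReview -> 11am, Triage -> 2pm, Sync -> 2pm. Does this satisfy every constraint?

No. Standup feeds into Sync, so it must come first is not satisfied.

There are 3 rooms available — holds.
Onboarding has to happen before DesignReview — holds.
The Triage can't start until after the Onboarding — holds.
Standup feeds into Roadmap, so it must come first — violated.
Postmortem feeds into Retro, so it must come first — holds.
Triage feeds into Roadmap, so it must come first — holds.
DesignReview has to happen before Retro — holds.
Standup feeds into Sync, so it must come first — violated.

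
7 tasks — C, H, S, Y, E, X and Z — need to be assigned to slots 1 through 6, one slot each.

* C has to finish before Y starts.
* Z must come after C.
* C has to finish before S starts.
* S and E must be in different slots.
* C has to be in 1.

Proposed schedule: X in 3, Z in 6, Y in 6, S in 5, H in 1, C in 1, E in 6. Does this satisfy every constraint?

Yes

C has to finish before S starts — holds.
C has to be in 1 — holds.
Z must come after C — holds.
C has to finish before Y starts — holds.
S and E must be in different slots — holds.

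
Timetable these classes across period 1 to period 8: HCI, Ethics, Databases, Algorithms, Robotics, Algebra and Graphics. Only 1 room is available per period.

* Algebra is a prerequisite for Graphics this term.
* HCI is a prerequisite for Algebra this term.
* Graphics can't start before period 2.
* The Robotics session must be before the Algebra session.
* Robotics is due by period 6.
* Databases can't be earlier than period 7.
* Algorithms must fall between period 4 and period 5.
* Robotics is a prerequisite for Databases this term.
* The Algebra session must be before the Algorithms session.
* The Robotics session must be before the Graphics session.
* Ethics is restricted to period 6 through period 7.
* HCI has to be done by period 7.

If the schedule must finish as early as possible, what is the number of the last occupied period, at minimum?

7

The precedence chain requires at least 3 distinct periods.
With at most 1 per period and 7 classes, at least 7 periods are needed.
Databases can't be placed before period 7, so the schedule must run through at least period 7.
7 works (last occupied period: period 7): for example Algorithms=period 4, Ethics=period 6, Graphics=period 5, Robotics=period 1, HCI=period 2, Databases=period 7, Algebra=period 3.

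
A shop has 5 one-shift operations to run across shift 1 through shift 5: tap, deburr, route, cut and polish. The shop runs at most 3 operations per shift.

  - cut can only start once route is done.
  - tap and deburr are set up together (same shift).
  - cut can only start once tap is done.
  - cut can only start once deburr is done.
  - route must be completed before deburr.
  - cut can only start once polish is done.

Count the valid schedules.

35

Splitting on tap: it can be shift 2 (9), shift 3 (14), shift 4 (12). Listing each branch's schedules as (deburr, route, cut, polish) by shift number:
tap=shift 2: (2,1,3,1) (2,1,3,2) (2,1,4,1) (2,1,4,2) (2,1,4,3) (2,1,5,1) (2,1,5,2) (2,1,5,3) (2,1,5,4) — 9.
tap=shift 3: (3,1,4,1) (3,1,4,2) (3,1,4,3) (3,1,5,1) (3,1,5,2) (3,1,5,3) (3,1,5,4) (3,2,4,1) (3,2,4,2) (3,2,4,3) (3,2,5,1) (3,2,5,2) (3,2,5,3) (3,2,5,4) — 14.
tap=shift 4: (4,1,5,1) (4,1,5,2) (4,1,5,3) (4,1,5,4) (4,2,5,1) (4,2,5,2) (4,2,5,3) (4,2,5,4) (4,3,5,1) (4,3,5,2) (4,3,5,3) (4,3,5,4) — 12.
Summing: 9 + 14 + 12 = 35.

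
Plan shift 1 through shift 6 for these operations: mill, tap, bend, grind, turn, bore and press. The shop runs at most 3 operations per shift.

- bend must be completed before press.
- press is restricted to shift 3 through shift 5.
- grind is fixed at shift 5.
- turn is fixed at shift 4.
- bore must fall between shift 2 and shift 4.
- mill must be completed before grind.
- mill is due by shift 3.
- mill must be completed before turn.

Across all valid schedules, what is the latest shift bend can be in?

shift 4

Downstream work caps bend at shift 4.
bend at shift 4 is achievable: bend in shift 4; grind in shift 5; turn in shift 4; mill in shift 1; tap in shift 1; bore in shift 2; press in shift 5.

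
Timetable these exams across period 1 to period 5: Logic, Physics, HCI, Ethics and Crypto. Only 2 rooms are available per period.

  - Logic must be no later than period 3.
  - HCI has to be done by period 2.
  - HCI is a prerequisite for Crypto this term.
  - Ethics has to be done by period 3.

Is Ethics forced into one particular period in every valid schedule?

Ethics can be period 1 (e.g. Crypto=period 2, Physics=period 3, Logic=period 2, Ethics=period 1, HCI=period 1) or period 2 (e.g. Logic -> period 1; Physics -> period 3; Crypto -> period 2; HCI -> period 1; Ethics -> period 2).

No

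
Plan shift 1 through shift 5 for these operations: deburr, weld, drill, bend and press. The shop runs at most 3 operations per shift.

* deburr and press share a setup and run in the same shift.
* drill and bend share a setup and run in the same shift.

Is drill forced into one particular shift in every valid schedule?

drill can be shift 1 (e.g. press=shift 2, deburr=shift 2, bend=shift 1, weld=shift 1, drill=shift 1) or shift 2 (e.g. drill in shift 2; deburr in shift 1; weld in shift 1; press in shift 1; bend in shift 2).

No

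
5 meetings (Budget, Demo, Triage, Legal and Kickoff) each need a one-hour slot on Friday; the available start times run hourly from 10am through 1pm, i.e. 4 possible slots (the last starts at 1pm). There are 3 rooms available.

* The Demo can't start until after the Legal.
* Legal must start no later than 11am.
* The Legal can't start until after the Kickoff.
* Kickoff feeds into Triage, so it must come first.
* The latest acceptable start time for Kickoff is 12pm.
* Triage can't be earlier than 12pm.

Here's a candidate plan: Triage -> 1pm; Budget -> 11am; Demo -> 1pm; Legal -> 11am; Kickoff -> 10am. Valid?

The Demo can't start until after the Legal — holds.
The latest acceptable start time for Kickoff is 12pm — holds.
Triage can't be earlier than 12pm — holds.
Legal must start no later than 11am — holds.
The Legal can't start until after the Kickoff — holds.
There are 3 rooms available — holds.
Kickoff feeds into Triage, so it must come first — holds.

Valid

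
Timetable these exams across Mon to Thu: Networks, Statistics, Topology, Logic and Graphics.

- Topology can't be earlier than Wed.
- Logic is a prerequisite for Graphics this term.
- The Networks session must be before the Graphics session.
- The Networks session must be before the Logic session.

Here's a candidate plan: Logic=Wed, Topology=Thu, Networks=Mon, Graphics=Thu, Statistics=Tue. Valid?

Logic is a prerequisite for Graphics this term — holds.
The Networks session must be before the Graphics session — holds.
The Networks session must be before the Logic session — holds.
Topology can't be earlier than Wed — holds.

Valid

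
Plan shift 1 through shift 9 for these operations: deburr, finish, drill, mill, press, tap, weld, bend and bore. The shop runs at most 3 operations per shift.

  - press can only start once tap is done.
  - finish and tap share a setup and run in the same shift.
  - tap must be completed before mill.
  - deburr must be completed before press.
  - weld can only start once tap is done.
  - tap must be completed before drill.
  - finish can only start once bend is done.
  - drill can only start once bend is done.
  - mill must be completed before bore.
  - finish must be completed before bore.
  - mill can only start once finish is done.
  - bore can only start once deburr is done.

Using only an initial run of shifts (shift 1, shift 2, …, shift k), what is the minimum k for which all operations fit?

The precedence chain requires at least 4 distinct shifts.
With at most 3 per shift and 9 operations, at least 3 shifts are needed.
4 works (last occupied shift: shift 4): for example drill -> shift 3, deburr -> shift 1, bend -> shift 1, press -> shift 3, weld -> shift 4, mill -> shift 3, finish -> shift 2, bore -> shift 4, tap -> shift 2.

4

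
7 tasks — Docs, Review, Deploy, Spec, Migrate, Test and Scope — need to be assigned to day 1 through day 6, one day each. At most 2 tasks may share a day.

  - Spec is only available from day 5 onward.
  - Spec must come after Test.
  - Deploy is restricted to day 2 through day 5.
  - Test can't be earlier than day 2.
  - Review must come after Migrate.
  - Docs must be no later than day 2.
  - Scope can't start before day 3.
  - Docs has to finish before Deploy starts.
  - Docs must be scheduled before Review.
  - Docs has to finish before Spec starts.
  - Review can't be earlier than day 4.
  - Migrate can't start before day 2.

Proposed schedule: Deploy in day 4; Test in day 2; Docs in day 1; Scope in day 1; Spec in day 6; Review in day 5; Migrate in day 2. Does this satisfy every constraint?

No. Scope can't start before day 3 is not satisfied.

Migrate can't start before day 2 — holds.
At most 2 tasks may share a day — holds.
Test can't be earlier than day 2 — holds.
Docs must be no later than day 2 — holds.
Review can't be earlier than day 4 — holds.
Spec is only available from day 5 onward — holds.
Review must come after Migrate — holds.
Scope can't start before day 3 — violated.
Docs must be scheduled before Review — holds.
Spec must come after Test — holds.
Docs has to finish before Deploy starts — holds.
Docs has to finish before Spec starts — holds.
Deploy is restricted to day 2 through day 5 — holds.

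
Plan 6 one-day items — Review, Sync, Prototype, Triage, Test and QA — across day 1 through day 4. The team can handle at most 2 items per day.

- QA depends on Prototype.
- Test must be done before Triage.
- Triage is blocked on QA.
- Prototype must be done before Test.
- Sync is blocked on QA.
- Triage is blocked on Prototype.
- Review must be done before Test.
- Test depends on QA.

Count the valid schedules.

4

Enumerating: Triage=day 4, Review=day 1, Sync=day 3, QA=day 2, Test=day 3, Prototype=day 1 | QA=day 2; Sync=day 4; Review=day 1; Test=day 3; Prototype=day 1; Triage=day 4 | Prototype in day 1; Test in day 3; Triage in day 4; Review in day 2; QA in day 2; Sync in day 3 | Triage -> day 4; Test -> day 3; Review -> day 2; QA -> day 2; Prototype -> day 1; Sync -> day 4.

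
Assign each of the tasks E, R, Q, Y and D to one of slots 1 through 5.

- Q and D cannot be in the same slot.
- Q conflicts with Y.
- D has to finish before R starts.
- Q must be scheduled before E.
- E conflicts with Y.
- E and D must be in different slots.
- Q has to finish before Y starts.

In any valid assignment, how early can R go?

2

Precedence pushes R to at least 2.
R at 2 is achievable: E=3; R=2; Q=2; D=1; Y=4.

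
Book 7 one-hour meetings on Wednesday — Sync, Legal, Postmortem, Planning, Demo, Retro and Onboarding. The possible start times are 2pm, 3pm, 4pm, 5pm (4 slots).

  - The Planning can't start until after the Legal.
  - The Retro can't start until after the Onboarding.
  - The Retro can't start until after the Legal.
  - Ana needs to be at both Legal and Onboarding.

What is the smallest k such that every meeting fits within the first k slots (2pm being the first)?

The precedence chain requires at least 2 distinct slots.
Could 2 slots be enough, i.e. nothing placed later than 3pm? No: Planning must come after Legal (at 2pm or later) → {3pm}; Legal must come before Planning (at 3pm or earlier) → {2pm}; Retro must come after Onboarding (at 2pm or later) → {3pm}; Onboarding must come before Retro (at 3pm or earlier) → {2pm}; Onboarding can't share with Legal (2pm) → nothing is left.
So 2 slots is not enough.
3 works (last occupied slot: 4pm): for example Postmortem -> 2pm; Demo -> 2pm; Sync -> 2pm; Planning -> 3pm; Legal -> 2pm; Retro -> 4pm; Onboarding -> 3pm.

3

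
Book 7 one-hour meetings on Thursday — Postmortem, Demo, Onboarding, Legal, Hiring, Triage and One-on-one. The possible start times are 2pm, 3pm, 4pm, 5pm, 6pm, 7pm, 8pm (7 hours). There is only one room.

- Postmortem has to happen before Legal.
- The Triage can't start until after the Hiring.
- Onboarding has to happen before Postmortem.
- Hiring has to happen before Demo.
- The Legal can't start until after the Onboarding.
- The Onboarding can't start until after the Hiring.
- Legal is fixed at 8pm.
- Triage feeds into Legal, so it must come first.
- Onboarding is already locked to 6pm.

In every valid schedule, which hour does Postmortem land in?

7pm

Onboarding is fixed at 6pm and must come before Postmortem, so Postmortem is at least 7pm.
Legal is fixed at 8pm and must come after Postmortem, so Postmortem is at most 7pm.
So Postmortem must be 7pm.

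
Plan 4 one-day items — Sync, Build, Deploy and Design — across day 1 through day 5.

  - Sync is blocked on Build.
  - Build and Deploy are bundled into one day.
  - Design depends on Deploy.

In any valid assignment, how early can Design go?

Precedence pushes Design to at least day 2.
Design at day 2 is achievable: Deploy -> day 1; Build -> day 1; Design -> day 2; Sync -> day 2.

day 2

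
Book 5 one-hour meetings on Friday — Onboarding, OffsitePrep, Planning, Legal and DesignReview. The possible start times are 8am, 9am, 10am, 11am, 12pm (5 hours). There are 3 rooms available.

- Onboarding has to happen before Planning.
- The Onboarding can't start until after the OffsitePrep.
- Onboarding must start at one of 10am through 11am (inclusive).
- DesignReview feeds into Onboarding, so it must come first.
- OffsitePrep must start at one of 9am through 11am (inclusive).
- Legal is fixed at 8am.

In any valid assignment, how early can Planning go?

11am

Precedence pushes Planning to at least 11am.
Planning at 11am is achievable: OffsitePrep=9am; Legal=8am; DesignReview=8am; Planning=11am; Onboarding=10am.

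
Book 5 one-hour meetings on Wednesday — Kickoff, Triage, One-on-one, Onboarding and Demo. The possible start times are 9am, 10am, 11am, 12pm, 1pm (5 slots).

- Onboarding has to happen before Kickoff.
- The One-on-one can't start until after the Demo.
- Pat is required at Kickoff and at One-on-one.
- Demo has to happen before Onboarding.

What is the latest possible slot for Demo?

11am

Downstream work caps Demo at 11am.
Demo at 11am is achievable: Demo=11am, One-on-one=12pm, Onboarding=12pm, Kickoff=1pm, Triage=9am.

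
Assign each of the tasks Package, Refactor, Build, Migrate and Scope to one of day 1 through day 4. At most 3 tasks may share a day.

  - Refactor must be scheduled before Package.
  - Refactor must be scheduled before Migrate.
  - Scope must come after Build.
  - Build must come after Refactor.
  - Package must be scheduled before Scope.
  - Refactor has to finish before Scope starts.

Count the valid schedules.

Splitting on Package: it can be day 2 (9), day 3 (8). Listing each branch's schedules as (Refactor, Build, Migrate, Scope) by day number:
Package=day 2: (1,2,2,3) (1,2,2,4) (1,2,3,3) (1,2,3,4) (1,2,4,3) (1,2,4,4) (1,3,2,4) (1,3,3,4) (1,3,4,4) — 9.
Package=day 3: (1,2,2,4) (1,2,3,4) (1,2,4,4) (1,3,2,4) (1,3,3,4) (1,3,4,4) (2,3,3,4) (2,3,4,4) — 8.
Summing: 9 + 8 = 17.

17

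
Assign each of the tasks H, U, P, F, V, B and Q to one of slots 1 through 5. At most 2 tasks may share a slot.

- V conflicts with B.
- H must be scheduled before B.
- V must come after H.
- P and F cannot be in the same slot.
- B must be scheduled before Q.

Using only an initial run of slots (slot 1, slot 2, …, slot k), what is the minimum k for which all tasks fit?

The precedence chain requires at least 3 distinct slots.
With at most 2 per slot and 7 tasks, at least 4 slots are needed.
4 works (last occupied slot: 4): for example U=1; H=1; Q=3; P=2; B=2; F=4; V=3.

4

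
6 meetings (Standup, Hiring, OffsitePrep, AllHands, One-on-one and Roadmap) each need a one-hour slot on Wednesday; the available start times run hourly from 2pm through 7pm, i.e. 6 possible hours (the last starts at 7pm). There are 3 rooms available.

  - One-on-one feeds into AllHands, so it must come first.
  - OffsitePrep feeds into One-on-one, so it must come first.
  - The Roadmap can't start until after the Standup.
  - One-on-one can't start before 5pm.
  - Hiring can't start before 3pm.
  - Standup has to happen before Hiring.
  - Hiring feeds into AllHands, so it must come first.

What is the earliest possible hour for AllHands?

Precedence pushes AllHands to at least 6pm.
AllHands at 6pm is achievable: AllHands -> 6pm; One-on-one -> 5pm; Hiring -> 3pm; Standup -> 2pm; OffsitePrep -> 2pm; Roadmap -> 3pm.

6pm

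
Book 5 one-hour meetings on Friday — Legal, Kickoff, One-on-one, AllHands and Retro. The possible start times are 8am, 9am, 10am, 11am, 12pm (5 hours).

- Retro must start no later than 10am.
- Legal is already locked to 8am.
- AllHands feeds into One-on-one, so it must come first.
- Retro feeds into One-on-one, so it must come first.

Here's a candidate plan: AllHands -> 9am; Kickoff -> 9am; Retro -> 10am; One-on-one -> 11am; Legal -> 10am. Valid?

No — it violates: Legal is already locked to 8am

Retro feeds into One-on-one, so it must come first — holds.
Legal is already locked to 8am — violated.
AllHands feeds into One-on-one, so it must come first — holds.
Retro must start no later than 10am — holds.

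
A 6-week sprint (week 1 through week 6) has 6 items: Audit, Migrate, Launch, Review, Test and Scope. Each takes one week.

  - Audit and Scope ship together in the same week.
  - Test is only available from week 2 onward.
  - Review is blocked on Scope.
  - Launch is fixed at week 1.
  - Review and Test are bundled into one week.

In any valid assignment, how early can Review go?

week 2

Precedence pushes Review to at least week 2.
Review at week 2 is achievable: Scope in week 1; Audit in week 1; Launch in week 1; Review in week 2; Migrate in week 1; Test in week 2.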